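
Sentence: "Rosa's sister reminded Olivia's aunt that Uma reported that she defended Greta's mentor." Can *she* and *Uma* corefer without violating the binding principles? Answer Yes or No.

Yes

*Uma* is an R-expression; Principle C requires it to be free (not bound by any c-commanding expression).
— she: subject of the clause headed by 'defended'; the pronoun does not c-command the R-expression — coreference allowed.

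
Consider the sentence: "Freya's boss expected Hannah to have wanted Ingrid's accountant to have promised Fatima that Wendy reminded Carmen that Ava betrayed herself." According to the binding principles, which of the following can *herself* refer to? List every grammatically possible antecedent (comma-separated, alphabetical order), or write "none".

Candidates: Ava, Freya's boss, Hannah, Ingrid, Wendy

Ava

*herself* is a reflexive; Principle A requires it to be bound within its binding domain — the clause headed by 'betrayed'.
— Ava: subject of the clause headed by 'betrayed'; c-commands the reflexive within its binding domain — allowed (Principle A).
— Freya's boss: subject of the matrix clause; c-commands the reflexive but lies outside its binding domain — cannot bind it (Principle A).
— Hannah: subject of the clause headed by 'wanted'; c-commands the reflexive but lies outside its binding domain — cannot bind it (Principle A).
— Ingrid: possessor inside the subject DP of the clause headed by 'promised'; does not c-command the reflexive — cannot bind it (Principle A).
— Wendy: subject of the clause headed by 'reminded'; c-commands the reflexive but lies outside its binding domain — cannot bind it (Principle A).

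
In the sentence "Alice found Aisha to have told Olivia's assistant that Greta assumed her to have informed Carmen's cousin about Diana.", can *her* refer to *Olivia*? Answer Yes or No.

*her* is a pronoun; Principle B requires it to be free in its binding domain — the clause headed by 'assumed'.
— Olivia: possessor inside the object DP of the clause headed by 'told'; does not c-command the pronoun — Principle B does not apply; allowed.

Yes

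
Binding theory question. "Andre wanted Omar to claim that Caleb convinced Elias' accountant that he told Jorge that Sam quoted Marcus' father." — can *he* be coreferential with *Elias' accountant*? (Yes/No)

Yes

*he* is a pronoun; Principle B requires it to be free in its binding domain — the clause headed by 'told'.
— Elias' accountant: object of the clause headed by 'convinced'; c-commands the pronoun but lies outside its binding domain — allowed.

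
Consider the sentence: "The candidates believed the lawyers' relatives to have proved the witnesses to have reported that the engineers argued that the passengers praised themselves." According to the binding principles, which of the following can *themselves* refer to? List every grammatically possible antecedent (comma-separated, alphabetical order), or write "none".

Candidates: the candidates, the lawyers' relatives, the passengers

*themselves* is a reflexive; Principle A requires it to be bound within its binding domain — the clause headed by 'praised'.
— the candidates: subject of the matrix clause; c-commands the reflexive but lies outside its binding domain — cannot bind it (Principle A).
— the lawyers' relatives: subject of the clause headed by 'proved'; c-commands the reflexive but lies outside its binding domain — cannot bind it (Principle A).
— the passengers: subject of the clause headed by 'praised'; c-commands the reflexive within its binding domain — allowed (Principle A).

the passengers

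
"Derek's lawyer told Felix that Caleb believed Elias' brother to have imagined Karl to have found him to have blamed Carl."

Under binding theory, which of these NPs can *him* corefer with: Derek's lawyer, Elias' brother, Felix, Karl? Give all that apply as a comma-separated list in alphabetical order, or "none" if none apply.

Derek's lawyer, Elias' brother, Felix

*him* is a pronoun; Principle B requires it to be free in its binding domain — the clause headed by 'found'.
— Derek's lawyer: subject of the matrix clause; c-commands the pronoun but lies outside its binding domain — allowed.
— Elias' brother: subject of the clause headed by 'imagined'; c-commands the pronoun but lies outside its binding domain — allowed.
— Felix: object of the matrix clause; c-commands the pronoun but lies outside its binding domain — allowed.
— Karl: subject of the clause headed by 'found'; c-commands the pronoun within its binding domain — blocked (Principle B).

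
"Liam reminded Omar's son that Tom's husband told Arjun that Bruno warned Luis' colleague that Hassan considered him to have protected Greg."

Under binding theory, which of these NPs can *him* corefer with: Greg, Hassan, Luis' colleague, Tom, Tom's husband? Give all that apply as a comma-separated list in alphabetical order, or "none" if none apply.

Luis' colleague, Tom, Tom's husband

*him* is a pronoun; Principle B requires it to be free in its binding domain — the clause headed by 'considered'.
— Greg: object of the clause headed by 'protected'; is c-commanded by the pronoun; coreference would bind this R-expression — blocked (Principle C).
— Hassan: subject of the clause headed by 'considered'; c-commands the pronoun within its binding domain — blocked (Principle B).
— Luis' colleague: object of the clause headed by 'warned'; c-commands the pronoun but lies outside its binding domain — allowed.
— Tom: possessor inside the subject DP of the clause headed by 'told'; does not c-command the pronoun — Principle B does not apply; allowed.
— Tom's husband: subject of the clause headed by 'told'; c-commands the pronoun but lies outside its binding domain — allowed.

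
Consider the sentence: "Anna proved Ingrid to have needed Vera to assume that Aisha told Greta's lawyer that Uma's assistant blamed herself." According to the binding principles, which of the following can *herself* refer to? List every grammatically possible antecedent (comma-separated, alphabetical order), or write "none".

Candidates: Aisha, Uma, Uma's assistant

Uma's assistant

*herself* is a reflexive; Principle A requires it to be bound within its binding domain — the clause headed by 'blamed'.
— Aisha: subject of the clause headed by 'told'; c-commands the reflexive but lies outside its binding domain — cannot bind it (Principle A).
— Uma: possessor inside the subject DP of the clause headed by 'blamed'; does not c-command the reflexive — cannot bind it (Principle A).
— Uma's assistant: subject of the clause headed by 'blamed'; c-commands the reflexive within its binding domain — allowed (Principle A).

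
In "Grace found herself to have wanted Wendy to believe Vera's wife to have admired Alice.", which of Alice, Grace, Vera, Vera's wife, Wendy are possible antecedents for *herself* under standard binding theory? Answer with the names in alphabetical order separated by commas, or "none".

*herself* is a reflexive; Principle A requires it to be bound within its binding domain — the matrix clause.
— Alice: object of the clause headed by 'admired'; does not c-command the reflexive — cannot bind it (Principle A).
— Grace: subject of the matrix clause; c-commands the reflexive within its binding domain — allowed (Principle A).
— Vera: possessor inside the subject DP of the clause headed by 'admired'; does not c-command the reflexive — cannot bind it (Principle A).
— Vera's wife: subject of the clause headed by 'admired'; does not c-command the reflexive — cannot bind it (Principle A).
— Wendy: subject of the clause headed by 'believe'; does not c-command the reflexive — cannot bind it (Principle A).

Grace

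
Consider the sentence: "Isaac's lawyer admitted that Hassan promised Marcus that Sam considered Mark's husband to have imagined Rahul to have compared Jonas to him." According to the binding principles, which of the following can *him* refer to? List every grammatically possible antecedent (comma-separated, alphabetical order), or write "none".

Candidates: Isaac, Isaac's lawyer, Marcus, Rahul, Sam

*him* is a pronoun; Principle B requires it to be free in its binding domain — the clause headed by 'compared'.
— Isaac: possessor inside the subject DP of the matrix clause; does not c-command the pronoun — Principle B does not apply; allowed.
— Isaac's lawyer: subject of the matrix clause; c-commands the pronoun but lies outside its binding domain — allowed.
— Marcus: object of the clause headed by 'promised'; c-commands the pronoun but lies outside its binding domain — allowed.
— Rahul: subject of the clause headed by 'compared'; c-commands the pronoun within its binding domain — blocked (Principle B).
— Sam: subject of the clause headed by 'considered'; c-commands the pronoun but lies outside its binding domain — allowed.

Isaac, Isaac's lawyer, Marcus, Sam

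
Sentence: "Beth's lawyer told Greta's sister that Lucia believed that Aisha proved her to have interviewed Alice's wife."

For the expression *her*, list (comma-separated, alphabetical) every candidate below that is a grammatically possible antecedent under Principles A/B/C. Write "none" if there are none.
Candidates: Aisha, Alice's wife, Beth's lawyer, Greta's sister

Beth's lawyer, Greta's sister

*her* is a pronoun; Principle B requires it to be free in its binding domain — the clause headed by 'proved'.
— Aisha: subject of the clause headed by 'proved'; c-commands the pronoun within its binding domain — blocked (Principle B).
— Alice's wife: object of the clause headed by 'interviewed'; is c-commanded by the pronoun; coreference would bind this R-expression — blocked (Principle C).
— Beth's lawyer: subject of the matrix clause; c-commands the pronoun but lies outside its binding domain — allowed.
— Greta's sister: object of the matrix clause; c-commands the pronoun but lies outside its binding domain — allowed.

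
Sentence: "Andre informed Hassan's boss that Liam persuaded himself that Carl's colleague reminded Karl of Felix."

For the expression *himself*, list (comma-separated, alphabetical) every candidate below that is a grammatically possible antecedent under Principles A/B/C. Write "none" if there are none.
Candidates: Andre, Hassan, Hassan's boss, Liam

*himself* is a reflexive; Principle A requires it to be bound within its binding domain — the clause headed by 'persuaded'.
— Andre: subject of the matrix clause; c-commands the reflexive but lies outside its binding domain — cannot bind it (Principle A).
— Hassan: possessor inside the object DP of the matrix clause; does not c-command the reflexive — cannot bind it (Principle A).
— Hassan's boss: object of the matrix clause; c-commands the reflexive but lies outside its binding domain — cannot bind it (Principle A).
— Liam: subject of the clause headed by 'persuaded'; c-commands the reflexive within its binding domain — allowed (Principle A).

Liam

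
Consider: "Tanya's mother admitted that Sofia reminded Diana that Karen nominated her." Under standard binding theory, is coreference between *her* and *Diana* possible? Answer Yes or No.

Yes

*Diana* is an R-expression; Principle C requires it to be free (not bound by any c-commanding expression).
— her: object of the clause headed by 'nominated'; the pronoun does not c-command the R-expression — coreference allowed.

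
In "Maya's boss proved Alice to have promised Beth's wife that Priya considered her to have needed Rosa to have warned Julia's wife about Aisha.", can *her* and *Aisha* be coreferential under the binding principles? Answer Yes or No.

*Aisha* is an R-expression; Principle C requires it to be free (not bound by any c-commanding expression).
— her: subject of the clause headed by 'needed'; the pronoun c-commands the R-expression — coreference blocked (Principle C).

No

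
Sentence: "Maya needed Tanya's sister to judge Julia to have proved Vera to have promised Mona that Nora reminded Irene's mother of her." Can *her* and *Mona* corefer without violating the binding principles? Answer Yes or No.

*Mona* is an R-expression; Principle C requires it to be free (not bound by any c-commanding expression).
— her: second object of the clause headed by 'reminded'; the pronoun does not c-command the R-expression — coreference allowed.

Yes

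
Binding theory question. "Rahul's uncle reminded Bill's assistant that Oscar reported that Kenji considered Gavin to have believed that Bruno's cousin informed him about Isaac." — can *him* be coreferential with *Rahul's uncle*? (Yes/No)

Yes

*him* is a pronoun; Principle B requires it to be free in its binding domain — the clause headed by 'informed'.
— Rahul's uncle: subject of the matrix clause; c-commands the pronoun but lies outside its binding domain — allowed.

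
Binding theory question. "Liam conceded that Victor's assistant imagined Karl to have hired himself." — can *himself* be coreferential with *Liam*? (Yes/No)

*himself* is a reflexive; Principle A requires it to be bound within its binding domain — the clause headed by 'hired'.
— Liam: subject of the matrix clause; c-commands the reflexive but lies outside its binding domain — cannot bind it (Principle A).

No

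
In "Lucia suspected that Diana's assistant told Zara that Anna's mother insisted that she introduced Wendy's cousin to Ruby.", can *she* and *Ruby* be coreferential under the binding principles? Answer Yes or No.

No

*Ruby* is an R-expression; Principle C requires it to be free (not bound by any c-commanding expression).
— she: subject of the clause headed by 'introduced'; the pronoun c-commands the R-expression — coreference blocked (Principle C).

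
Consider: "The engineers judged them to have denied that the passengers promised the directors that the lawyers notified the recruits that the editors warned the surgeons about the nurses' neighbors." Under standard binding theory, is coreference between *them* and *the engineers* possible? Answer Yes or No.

No

*the engineers* is an R-expression; Principle C requires it to be free (not bound by any c-commanding expression).
— them: subject of the clause headed by 'denied'; the R-expression locally c-commands the pronoun — coreference blocked (Principle B on the pronoun).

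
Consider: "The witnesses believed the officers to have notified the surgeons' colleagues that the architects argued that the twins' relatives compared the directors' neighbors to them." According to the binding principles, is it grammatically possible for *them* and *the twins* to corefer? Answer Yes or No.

*them* is a pronoun; Principle B requires it to be free in its binding domain — the clause headed by 'compared'.
— the twins: possessor inside the subject DP of the clause headed by 'compared'; does not c-command the pronoun — Principle B does not apply; allowed.

Yes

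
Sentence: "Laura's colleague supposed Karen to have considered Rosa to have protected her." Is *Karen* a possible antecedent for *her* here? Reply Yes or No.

Yes

*her* is a pronoun; Principle B requires it to be free in its binding domain — the clause headed by 'protected'.
— Karen: subject of the clause headed by 'considered'; c-commands the pronoun but lies outside its binding domain — allowed.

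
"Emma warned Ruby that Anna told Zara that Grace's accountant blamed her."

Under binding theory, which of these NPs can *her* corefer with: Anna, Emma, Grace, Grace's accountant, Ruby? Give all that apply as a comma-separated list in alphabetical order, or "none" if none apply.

Anna, Emma, Grace, Ruby

*her* is a pronoun; Principle B requires it to be free in its binding domain — the clause headed by 'blamed'.
— Anna: subject of the clause headed by 'told'; c-commands the pronoun but lies outside its binding domain — allowed.
— Emma: subject of the matrix clause; c-commands the pronoun but lies outside its binding domain — allowed.
— Grace: possessor inside the subject DP of the clause headed by 'blamed'; does not c-command the pronoun — Principle B does not apply; allowed.
— Grace's accountant: subject of the clause headed by 'blamed'; c-commands the pronoun within its binding domain — blocked (Principle B).
— Ruby: object of the matrix clause; c-commands the pronoun but lies outside its binding domain — allowed.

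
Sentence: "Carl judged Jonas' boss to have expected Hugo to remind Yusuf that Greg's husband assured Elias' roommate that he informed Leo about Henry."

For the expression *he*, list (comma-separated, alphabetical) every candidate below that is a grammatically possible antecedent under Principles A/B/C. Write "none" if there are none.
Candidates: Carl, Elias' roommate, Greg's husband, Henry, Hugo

*he* is a pronoun; Principle B requires it to be free in its binding domain — the clause headed by 'informed'.
— Carl: subject of the matrix clause; c-commands the pronoun but lies outside its binding domain — allowed.
— Elias' roommate: object of the clause headed by 'assured'; c-commands the pronoun but lies outside its binding domain — allowed.
— Greg's husband: subject of the clause headed by 'assured'; c-commands the pronoun but lies outside its binding domain — allowed.
— Henry: second object of the clause headed by 'informed'; is c-commanded by the pronoun; coreference would bind this R-expression — blocked (Principle C).
— Hugo: subject of the clause headed by 'remind'; c-commands the pronoun but lies outside its binding domain — allowed.

Carl, Elias' roommate, Greg's husband, Hugo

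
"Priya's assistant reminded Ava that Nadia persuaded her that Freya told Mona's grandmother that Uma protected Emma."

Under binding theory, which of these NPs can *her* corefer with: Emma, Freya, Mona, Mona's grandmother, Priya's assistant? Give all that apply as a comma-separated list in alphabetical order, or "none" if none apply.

*her* is a pronoun; Principle B requires it to be free in its binding domain — the clause headed by 'persuaded'.
— Emma: object of the clause headed by 'protected'; is c-commanded by the pronoun; coreference would bind this R-expression — blocked (Principle C).
— Freya: subject of the clause headed by 'told'; is c-commanded by the pronoun; coreference would bind this R-expression — blocked (Principle C).
— Mona: possessor inside the object DP of the clause headed by 'told'; is c-commanded by the pronoun; coreference would bind this R-expression — blocked (Principle C).
— Mona's grandmother: object of the clause headed by 'told'; is c-commanded by the pronoun; coreference would bind this R-expression — blocked (Principle C).
— Priya's assistant: subject of the matrix clause; c-commands the pronoun but lies outside its binding domain — allowed.

Priya's assistant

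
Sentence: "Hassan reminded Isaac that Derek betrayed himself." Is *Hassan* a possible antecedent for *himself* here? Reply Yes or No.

*himself* is a reflexive; Principle A requires it to be bound within its binding domain — the clause headed by 'betrayed'.
— Hassan: subject of the matrix clause; c-commands the reflexive but lies outside its binding domain — cannot bind it (Principle A).

No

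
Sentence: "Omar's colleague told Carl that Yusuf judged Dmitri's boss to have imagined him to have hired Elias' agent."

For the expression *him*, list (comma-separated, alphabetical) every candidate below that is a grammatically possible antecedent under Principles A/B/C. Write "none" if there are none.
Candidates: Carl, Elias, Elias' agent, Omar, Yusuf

Carl, Omar, Yusuf

*him* is a pronoun; Principle B requires it to be free in its binding domain — the clause headed by 'imagined'.
— Carl: object of the matrix clause; c-commands the pronoun but lies outside its binding domain — allowed.
— Elias: possessor inside the object DP of the clause headed by 'hired'; is c-commanded by the pronoun; coreference would bind this R-expression — blocked (Principle C).
— Elias' agent: object of the clause headed by 'hired'; is c-commanded by the pronoun; coreference would bind this R-expression — blocked (Principle C).
— Omar: possessor inside the subject DP of the matrix clause; does not c-command the pronoun — Principle B does not apply; allowed.
— Yusuf: subject of the clause headed by 'judged'; c-commands the pronoun but lies outside its binding domain — allowed.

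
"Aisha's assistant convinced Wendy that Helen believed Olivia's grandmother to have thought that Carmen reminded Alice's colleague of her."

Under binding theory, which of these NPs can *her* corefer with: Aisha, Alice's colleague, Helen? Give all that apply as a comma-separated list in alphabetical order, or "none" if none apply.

*her* is a pronoun; Principle B requires it to be free in its binding domain — the clause headed by 'reminded'.
— Aisha: possessor inside the subject DP of the matrix clause; does not c-command the pronoun — Principle B does not apply; allowed.
— Alice's colleague: object of the clause headed by 'reminded'; c-commands the pronoun within its binding domain — blocked (Principle B).
— Helen: subject of the clause headed by 'believed'; c-commands the pronoun but lies outside its binding domain — allowed.

Aisha, Helen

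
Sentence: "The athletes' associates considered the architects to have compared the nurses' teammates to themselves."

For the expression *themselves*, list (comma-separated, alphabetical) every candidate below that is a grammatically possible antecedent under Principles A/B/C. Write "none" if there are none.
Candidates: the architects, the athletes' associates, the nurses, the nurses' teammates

the architects, the nurses' teammates

*themselves* is a reflexive; Principle A requires it to be bound within its binding domain — the clause headed by 'compared'.
— the architects: subject of the clause headed by 'compared'; c-commands the reflexive within its binding domain — allowed (Principle A).
— the athletes' associates: subject of the matrix clause; c-commands the reflexive but lies outside its binding domain — cannot bind it (Principle A).
— the nurses: possessor inside the object DP of the clause headed by 'compared'; does not c-command the reflexive — cannot bind it (Principle A).
— the nurses' teammates: object of the clause headed by 'compared'; c-commands the reflexive within its binding domain — allowed (Principle A).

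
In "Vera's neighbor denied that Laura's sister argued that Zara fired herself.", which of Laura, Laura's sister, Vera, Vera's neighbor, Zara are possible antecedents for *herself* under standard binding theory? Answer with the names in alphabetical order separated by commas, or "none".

*herself* is a reflexive; Principle A requires it to be bound within its binding domain — the clause headed by 'fired'.
— Laura: possessor inside the subject DP of the clause headed by 'argued'; does not c-command the reflexive — cannot bind it (Principle A).
— Laura's sister: subject of the clause headed by 'argued'; c-commands the reflexive but lies outside its binding domain — cannot bind it (Principle A).
— Vera: possessor inside the subject DP of the matrix clause; does not c-command the reflexive — cannot bind it (Principle A).
— Vera's neighbor: subject of the matrix clause; c-commands the reflexive but lies outside its binding domain — cannot bind it (Principle A).
— Zara: subject of the clause headed by 'fired'; c-commands the reflexive within its binding domain — allowed (Principle A).

Zara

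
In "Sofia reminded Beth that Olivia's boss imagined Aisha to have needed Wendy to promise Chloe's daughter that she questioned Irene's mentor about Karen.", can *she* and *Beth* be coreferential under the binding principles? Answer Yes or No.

*Beth* is an R-expression; Principle C requires it to be free (not bound by any c-commanding expression).
— she: subject of the clause headed by 'questioned'; the pronoun does not c-command the R-expression — coreference allowed.

Yes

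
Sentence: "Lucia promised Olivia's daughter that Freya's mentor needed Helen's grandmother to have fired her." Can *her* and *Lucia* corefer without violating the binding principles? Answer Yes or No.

Yes

*Lucia* is an R-expression; Principle C requires it to be free (not bound by any c-commanding expression).
— her: object of the clause headed by 'fired'; the pronoun does not c-command the R-expression — coreference allowed.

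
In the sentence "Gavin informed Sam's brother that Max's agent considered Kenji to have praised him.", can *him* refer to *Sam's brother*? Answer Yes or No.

*him* is a pronoun; Principle B requires it to be free in its binding domain — the clause headed by 'praised'.
— Sam's brother: object of the matrix clause; c-commands the pronoun but lies outside its binding domain — allowed.

Yes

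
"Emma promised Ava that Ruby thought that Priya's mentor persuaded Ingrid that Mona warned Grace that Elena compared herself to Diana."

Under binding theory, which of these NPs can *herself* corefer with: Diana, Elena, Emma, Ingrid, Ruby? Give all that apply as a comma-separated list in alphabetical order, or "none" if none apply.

*herself* is a reflexive; Principle A requires it to be bound within its binding domain — the clause headed by 'compared'.
— Diana: second object of the clause headed by 'compared'; does not c-command the reflexive — cannot bind it (Principle A).
— Elena: subject of the clause headed by 'compared'; c-commands the reflexive within its binding domain — allowed (Principle A).
— Emma: subject of the matrix clause; c-commands the reflexive but lies outside its binding domain — cannot bind it (Principle A).
— Ingrid: object of the clause headed by 'persuaded'; c-commands the reflexive but lies outside its binding domain — cannot bind it (Principle A).
— Ruby: subject of the clause headed by 'thought'; c-commands the reflexive but lies outside its binding domain — cannot bind it (Principle A).

Elena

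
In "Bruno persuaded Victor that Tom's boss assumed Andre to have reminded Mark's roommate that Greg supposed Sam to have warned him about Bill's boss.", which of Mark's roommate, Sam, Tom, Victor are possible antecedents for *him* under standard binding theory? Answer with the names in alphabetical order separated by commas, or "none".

*him* is a pronoun; Principle B requires it to be free in its binding domain — the clause headed by 'warned'.
— Mark's roommate: object of the clause headed by 'reminded'; c-commands the pronoun but lies outside its binding domain — allowed.
— Sam: subject of the clause headed by 'warned'; c-commands the pronoun within its binding domain — blocked (Principle B).
— Tom: possessor inside the subject DP of the clause headed by 'assumed'; does not c-command the pronoun — Principle B does not apply; allowed.
— Victor: object of the matrix clause; c-commands the pronoun but lies outside its binding domain — allowed.

Mark's roommate, Tom, Victor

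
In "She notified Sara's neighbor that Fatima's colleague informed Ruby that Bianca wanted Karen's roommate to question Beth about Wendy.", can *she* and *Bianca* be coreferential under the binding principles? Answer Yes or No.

*Bianca* is an R-expression; Principle C requires it to be free (not bound by any c-commanding expression).
— she: subject of the matrix clause; the pronoun c-commands the R-expression — coreference blocked (Principle C).

No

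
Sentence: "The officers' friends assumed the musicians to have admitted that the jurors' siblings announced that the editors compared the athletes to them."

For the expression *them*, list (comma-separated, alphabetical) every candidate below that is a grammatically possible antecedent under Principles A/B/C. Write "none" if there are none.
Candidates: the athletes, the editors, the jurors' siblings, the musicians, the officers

the jurors' siblings, the musicians, the officers

*them* is a pronoun; Principle B requires it to be free in its binding domain — the clause headed by 'compared'.
— the athletes: object of the clause headed by 'compared'; c-commands the pronoun within its binding domain — blocked (Principle B).
— the editors: subject of the clause headed by 'compared'; c-commands the pronoun within its binding domain — blocked (Principle B).
— the jurors' siblings: subject of the clause headed by 'announced'; c-commands the pronoun but lies outside its binding domain — allowed.
— the musicians: subject of the clause headed by 'admitted'; c-commands the pronoun but lies outside its binding domain — allowed.
— the officers: possessor inside the subject DP of the matrix clause; does not c-command the pronoun — Principle B does not apply; allowed.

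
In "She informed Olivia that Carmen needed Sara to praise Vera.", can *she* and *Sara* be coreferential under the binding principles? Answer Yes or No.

No

*Sara* is an R-expression; Principle C requires it to be free (not bound by any c-commanding expression).
— she: subject of the matrix clause; the pronoun c-commands the R-expression — coreference blocked (Principle C).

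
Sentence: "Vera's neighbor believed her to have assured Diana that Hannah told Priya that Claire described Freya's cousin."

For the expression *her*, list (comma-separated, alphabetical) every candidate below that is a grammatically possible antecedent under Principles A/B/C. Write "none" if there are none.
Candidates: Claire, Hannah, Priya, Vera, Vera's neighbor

*her* is a pronoun; Principle B requires it to be free in its binding domain — the matrix clause.
— Claire: subject of the clause headed by 'described'; is c-commanded by the pronoun; coreference would bind this R-expression — blocked (Principle C).
— Hannah: subject of the clause headed by 'told'; is c-commanded by the pronoun; coreference would bind this R-expression — blocked (Principle C).
— Priya: object of the clause headed by 'told'; is c-commanded by the pronoun; coreference would bind this R-expression — blocked (Principle C).
— Vera: possessor inside the subject DP of the matrix clause; does not c-command the pronoun — Principle B does not apply; allowed.
— Vera's neighbor: subject of the matrix clause; c-commands the pronoun within its binding domain — blocked (Principle B).

Vera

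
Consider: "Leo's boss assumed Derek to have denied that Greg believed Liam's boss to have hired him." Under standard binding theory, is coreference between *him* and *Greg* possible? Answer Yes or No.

*Greg* is an R-expression; Principle C requires it to be free (not bound by any c-commanding expression).
— him: object of the clause headed by 'hired'; the pronoun does not c-command the R-expression — coreference allowed.

Yes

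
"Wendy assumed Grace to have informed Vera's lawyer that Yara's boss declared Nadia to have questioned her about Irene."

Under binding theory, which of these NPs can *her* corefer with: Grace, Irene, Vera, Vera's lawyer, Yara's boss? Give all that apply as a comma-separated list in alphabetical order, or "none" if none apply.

*her* is a pronoun; Principle B requires it to be free in its binding domain — the clause headed by 'questioned'.
— Grace: subject of the clause headed by 'informed'; c-commands the pronoun but lies outside its binding domain — allowed.
— Irene: second object of the clause headed by 'questioned'; is c-commanded by the pronoun; coreference would bind this R-expression — blocked (Principle C).
— Vera: possessor inside the object DP of the clause headed by 'informed'; does not c-command the pronoun — Principle B does not apply; allowed.
— Vera's lawyer: object of the clause headed by 'informed'; c-commands the pronoun but lies outside its binding domain — allowed.
— Yara's boss: subject of the clause headed by 'declared'; c-commands the pronoun but lies outside its binding domain — allowed.

Grace, Vera, Vera's lawyer, Yara's boss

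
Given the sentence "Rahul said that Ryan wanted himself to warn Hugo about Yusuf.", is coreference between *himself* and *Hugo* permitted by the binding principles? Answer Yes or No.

No

*himself* is a reflexive; Principle A requires it to be bound within its binding domain — the clause headed by 'wanted'.
— Hugo: object of the clause headed by 'warn'; does not c-command the reflexive — cannot bind it (Principle A).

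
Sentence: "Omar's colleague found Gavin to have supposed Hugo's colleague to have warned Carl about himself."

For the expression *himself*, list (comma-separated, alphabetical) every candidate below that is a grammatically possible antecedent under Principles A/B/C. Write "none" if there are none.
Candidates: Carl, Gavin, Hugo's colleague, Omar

*himself* is a reflexive; Principle A requires it to be bound within its binding domain — the clause headed by 'warned'.
— Carl: object of the clause headed by 'warned'; c-commands the reflexive within its binding domain — allowed (Principle A).
— Gavin: subject of the clause headed by 'supposed'; c-commands the reflexive but lies outside its binding domain — cannot bind it (Principle A).
— Hugo's colleague: subject of the clause headed by 'warned'; c-commands the reflexive within its binding domain — allowed (Principle A).
— Omar: possessor inside the subject DP of the matrix clause; does not c-command the reflexive — cannot bind it (Principle A).

Carl, Hugo's colleague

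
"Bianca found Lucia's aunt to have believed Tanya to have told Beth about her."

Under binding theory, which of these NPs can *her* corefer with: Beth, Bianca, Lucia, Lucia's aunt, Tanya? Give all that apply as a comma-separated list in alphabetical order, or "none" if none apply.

*her* is a pronoun; Principle B requires it to be free in its binding domain — the clause headed by 'told'.
— Beth: object of the clause headed by 'told'; c-commands the pronoun within its binding domain — blocked (Principle B).
— Bianca: subject of the matrix clause; c-commands the pronoun but lies outside its binding domain — allowed.
— Lucia: possessor inside the subject DP of the clause headed by 'believed'; does not c-command the pronoun — Principle B does not apply; allowed.
— Lucia's aunt: subject of the clause headed by 'believed'; c-commands the pronoun but lies outside its binding domain — allowed.
— Tanya: subject of the clause headed by 'told'; c-commands the pronoun within its binding domain — blocked (Principle B).

Bianca, Lucia, Lucia's aunt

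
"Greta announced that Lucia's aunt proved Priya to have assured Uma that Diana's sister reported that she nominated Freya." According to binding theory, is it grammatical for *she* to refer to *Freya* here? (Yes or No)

*Freya* is an R-expression; Principle C requires it to be free (not bound by any c-commanding expression).
— she: subject of the clause headed by 'nominated'; the pronoun c-commands the R-expression — coreference blocked (Principle C).

No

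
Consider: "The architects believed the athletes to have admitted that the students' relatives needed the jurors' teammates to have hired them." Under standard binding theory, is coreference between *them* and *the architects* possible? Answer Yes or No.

*the architects* is an R-expression; Principle C requires it to be free (not bound by any c-commanding expression).
— them: object of the clause headed by 'hired'; the pronoun does not c-command the R-expression — coreference allowed.

Yes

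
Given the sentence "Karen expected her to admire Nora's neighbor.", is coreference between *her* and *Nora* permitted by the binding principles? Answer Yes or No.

No

*her* is a pronoun; Principle B requires it to be free in its binding domain — the matrix clause.
— Nora: possessor inside the object DP of the clause headed by 'admire'; is c-commanded by the pronoun; coreference would bind this R-expression — blocked (Principle C).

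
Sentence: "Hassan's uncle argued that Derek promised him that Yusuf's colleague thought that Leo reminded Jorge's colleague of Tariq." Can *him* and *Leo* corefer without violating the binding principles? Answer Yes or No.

No

*Leo* is an R-expression; Principle C requires it to be free (not bound by any c-commanding expression).
— him: object of the clause headed by 'promised'; the pronoun c-commands the R-expression — coreference blocked (Principle C).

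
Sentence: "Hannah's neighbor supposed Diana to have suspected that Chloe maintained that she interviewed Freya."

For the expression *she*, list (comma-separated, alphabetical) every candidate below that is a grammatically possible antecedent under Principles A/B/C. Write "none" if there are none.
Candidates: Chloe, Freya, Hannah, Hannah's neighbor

*she* is a pronoun; Principle B requires it to be free in its binding domain — the clause headed by 'interviewed'.
— Chloe: subject of the clause headed by 'maintained'; c-commands the pronoun but lies outside its binding domain — allowed.
— Freya: object of the clause headed by 'interviewed'; is c-commanded by the pronoun; coreference would bind this R-expression — blocked (Principle C).
— Hannah: possessor inside the subject DP of the matrix clause; does not c-command the pronoun — Principle B does not apply; allowed.
— Hannah's neighbor: subject of the matrix clause; c-commands the pronoun but lies outside its binding domain — allowed.

Chloe, Hannah, Hannah's neighbor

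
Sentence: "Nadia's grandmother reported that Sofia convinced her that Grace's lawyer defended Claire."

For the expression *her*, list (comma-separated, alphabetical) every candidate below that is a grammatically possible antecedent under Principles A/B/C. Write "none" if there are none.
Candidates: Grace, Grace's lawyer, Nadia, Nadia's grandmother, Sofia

*her* is a pronoun; Principle B requires it to be free in its binding domain — the clause headed by 'convinced'.
— Grace: possessor inside the subject DP of the clause headed by 'defended'; is c-commanded by the pronoun; coreference would bind this R-expression — blocked (Principle C).
— Grace's lawyer: subject of the clause headed by 'defended'; is c-commanded by the pronoun; coreference would bind this R-expression — blocked (Principle C).
— Nadia: possessor inside the subject DP of the matrix clause; does not c-command the pronoun — Principle B does not apply; allowed.
— Nadia's grandmother: subject of the matrix clause; c-commands the pronoun but lies outside its binding domain — allowed.
— Sofia: subject of the clause headed by 'convinced'; c-commands the pronoun within its binding domain — blocked (Principle B).

Nadia, Nadia's grandmother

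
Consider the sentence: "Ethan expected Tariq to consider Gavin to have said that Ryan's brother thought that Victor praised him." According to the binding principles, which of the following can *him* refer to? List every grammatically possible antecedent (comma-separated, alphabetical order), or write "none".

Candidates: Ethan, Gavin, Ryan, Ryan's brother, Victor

Ethan, Gavin, Ryan, Ryan's brother

*him* is a pronoun; Principle B requires it to be free in its binding domain — the clause headed by 'praised'.
— Ethan: subject of the matrix clause; c-commands the pronoun but lies outside its binding domain — allowed.
— Gavin: subject of the clause headed by 'said'; c-commands the pronoun but lies outside its binding domain — allowed.
— Ryan: possessor inside the subject DP of the clause headed by 'thought'; does not c-command the pronoun — Principle B does not apply; allowed.
— Ryan's brother: subject of the clause headed by 'thought'; c-commands the pronoun but lies outside its binding domain — allowed.
— Victor: subject of the clause headed by 'praised'; c-commands the pronoun within its binding domain — blocked (Principle B).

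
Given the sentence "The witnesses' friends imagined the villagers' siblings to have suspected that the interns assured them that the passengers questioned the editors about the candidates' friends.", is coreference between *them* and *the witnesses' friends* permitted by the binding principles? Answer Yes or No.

*them* is a pronoun; Principle B requires it to be free in its binding domain — the clause headed by 'assured'.
— the witnesses' friends: subject of the matrix clause; c-commands the pronoun but lies outside its binding domain — allowed.

Yes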